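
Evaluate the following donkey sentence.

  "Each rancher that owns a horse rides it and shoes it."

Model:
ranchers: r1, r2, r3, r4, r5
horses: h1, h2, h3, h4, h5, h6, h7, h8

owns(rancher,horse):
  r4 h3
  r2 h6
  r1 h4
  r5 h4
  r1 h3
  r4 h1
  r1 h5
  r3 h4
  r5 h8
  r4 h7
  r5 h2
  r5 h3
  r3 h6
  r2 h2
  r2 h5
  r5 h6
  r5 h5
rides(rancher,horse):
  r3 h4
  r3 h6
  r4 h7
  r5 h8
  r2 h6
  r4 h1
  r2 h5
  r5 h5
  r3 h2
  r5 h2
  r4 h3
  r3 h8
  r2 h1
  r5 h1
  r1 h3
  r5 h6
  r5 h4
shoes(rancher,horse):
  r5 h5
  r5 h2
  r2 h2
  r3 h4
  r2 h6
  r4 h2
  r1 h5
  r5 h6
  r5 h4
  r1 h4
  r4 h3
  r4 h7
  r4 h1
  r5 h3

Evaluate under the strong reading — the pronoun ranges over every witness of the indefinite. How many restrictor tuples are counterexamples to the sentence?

8

"it" takes "a horse" as antecedent — a donkey pronoun bound across the clause boundary.
Strong reading: for every (r,h) with owns(r,h), rides(r,h) ∧ shoes(r,h).
Restrictor pairs: (r1,h3) ✗  (r1,h4) ✗  (r1,h5) ✗  (r2,h2) ✗  (r2,h5) ✗  (r2,h6) ✓  (r3,h4) ✓  (r3,h6) ✗  (r4,h1) ✓  (r4,h3) ✓  (r4,h7) ✓  (r5,h2) ✓  (r5,h3) ✗  (r5,h4) ✓  (r5,h5) ✓  (r5,h6) ✓  (r5,h8) ✗
Counterexamples (restrictor pairs failing the scope): 8.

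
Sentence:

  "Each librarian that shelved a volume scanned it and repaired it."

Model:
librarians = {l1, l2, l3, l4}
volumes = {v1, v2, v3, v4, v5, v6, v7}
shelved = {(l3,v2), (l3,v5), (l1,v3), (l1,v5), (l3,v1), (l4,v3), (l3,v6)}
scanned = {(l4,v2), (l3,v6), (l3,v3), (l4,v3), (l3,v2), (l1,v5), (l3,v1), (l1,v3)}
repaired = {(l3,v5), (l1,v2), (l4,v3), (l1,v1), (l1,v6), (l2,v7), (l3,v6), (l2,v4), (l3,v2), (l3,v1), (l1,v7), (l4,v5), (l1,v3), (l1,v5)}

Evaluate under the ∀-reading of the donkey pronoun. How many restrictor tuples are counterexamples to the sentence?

1

"it" takes "a volume" as antecedent — a donkey pronoun bound across the clause boundary.
Strong reading: for every (l,v) with shelved(l,v), scanned(l,v) ∧ repaired(l,v).
Restrictor pairs: (l1,v3) ✓  (l1,v5) ✓  (l3,v1) ✓  (l3,v2) ✓  (l3,v5) ✗  (l3,v6) ✓  (l4,v3) ✓
Counterexamples (restrictor pairs failing the scope): 1.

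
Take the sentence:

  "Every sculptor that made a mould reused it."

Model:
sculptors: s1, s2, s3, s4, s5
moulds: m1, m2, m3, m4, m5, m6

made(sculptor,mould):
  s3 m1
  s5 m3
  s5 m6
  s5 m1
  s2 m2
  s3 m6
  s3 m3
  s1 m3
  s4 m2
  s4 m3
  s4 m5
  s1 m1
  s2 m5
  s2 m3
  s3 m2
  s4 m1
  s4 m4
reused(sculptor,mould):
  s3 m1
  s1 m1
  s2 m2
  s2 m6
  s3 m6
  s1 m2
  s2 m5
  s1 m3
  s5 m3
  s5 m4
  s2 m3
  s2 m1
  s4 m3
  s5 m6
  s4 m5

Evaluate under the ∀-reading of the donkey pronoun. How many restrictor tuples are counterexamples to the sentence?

6

"it" takes "a mould" as antecedent — a donkey pronoun bound across the clause boundary.
Strong reading: for every (s,m) with made(s,m), reused(s,m).
Restrictor pairs: (s1,m1) ✓  (s1,m3) ✓  (s2,m2) ✓  (s2,m3) ✓  (s2,m5) ✓  (s3,m1) ✓  (s3,m2) ✗  (s3,m3) ✗  (s3,m6) ✓  (s4,m1) ✗  (s4,m2) ✗  (s4,m3) ✓  (s4,m4) ✗  (s4,m5) ✓  (s5,m1) ✗  (s5,m3) ✓  (s5,m6) ✓
Counterexamples (restrictor pairs failing the scope): 6.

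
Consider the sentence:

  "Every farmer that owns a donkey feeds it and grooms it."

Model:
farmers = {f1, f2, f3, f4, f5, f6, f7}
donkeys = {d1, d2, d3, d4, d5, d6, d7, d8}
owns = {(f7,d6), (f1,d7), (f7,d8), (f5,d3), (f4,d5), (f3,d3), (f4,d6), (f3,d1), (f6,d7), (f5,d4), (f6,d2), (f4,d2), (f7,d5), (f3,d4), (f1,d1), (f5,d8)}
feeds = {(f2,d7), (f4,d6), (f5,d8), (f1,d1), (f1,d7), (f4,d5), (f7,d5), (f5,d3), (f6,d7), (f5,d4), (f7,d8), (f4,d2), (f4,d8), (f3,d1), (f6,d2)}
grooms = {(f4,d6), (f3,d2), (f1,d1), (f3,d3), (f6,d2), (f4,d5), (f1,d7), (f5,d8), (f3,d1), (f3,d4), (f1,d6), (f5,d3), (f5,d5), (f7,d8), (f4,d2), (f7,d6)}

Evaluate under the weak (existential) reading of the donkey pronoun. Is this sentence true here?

"it" takes "a donkey" as antecedent — a donkey pronoun bound across the clause boundary.
Weak reading: every farmer f with some owns-donkey has at least one owns-donkey d such that feeds(f,d) ∧ grooms(f,d).
Per farmer: f1:✓  f3:✓  f4:✓  f5:✓  f6:✓  f7:✓
Every farmer in the restrictor has a witness.

True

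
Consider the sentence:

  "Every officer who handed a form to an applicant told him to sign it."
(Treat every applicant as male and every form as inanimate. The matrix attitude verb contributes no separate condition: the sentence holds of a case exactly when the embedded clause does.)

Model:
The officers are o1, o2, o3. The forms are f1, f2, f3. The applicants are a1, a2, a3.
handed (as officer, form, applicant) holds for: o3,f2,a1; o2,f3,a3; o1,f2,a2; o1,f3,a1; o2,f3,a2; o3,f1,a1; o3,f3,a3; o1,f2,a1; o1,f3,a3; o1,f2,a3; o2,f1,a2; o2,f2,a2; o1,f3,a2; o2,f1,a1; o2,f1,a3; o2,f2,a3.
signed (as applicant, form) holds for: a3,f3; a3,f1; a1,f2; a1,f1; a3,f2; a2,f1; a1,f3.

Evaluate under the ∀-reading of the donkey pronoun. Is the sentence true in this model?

False

"him" takes "an applicant" as antecedent and "it" takes "a form"; both are donkey pronouns co-varying with the restrictor.
Strong reading: for every (o,f,a) with handed(o,f,a), signed(a,f).
Restrictor triples: (o1,f2,a1)→signed(a1,f2) ✓  (o1,f2,a2)→signed(a2,f2) ✗  (o1,f2,a3)→signed(a3,f2) ✓  (o1,f3,a1)→signed(a1,f3) ✓  (o1,f3,a2)→signed(a2,f3) ✗  (o1,f3,a3)→signed(a3,f3) ✓  (o2,f1,a1)→signed(a1,f1) ✓  (o2,f1,a2)→signed(a2,f1) ✓  (o2,f1,a3)→signed(a3,f1) ✓  (o2,f2,a2)→signed(a2,f2) ✗  (o2,f2,a3)→signed(a3,f2) ✓  (o2,f3,a2)→signed(a2,f3) ✗  (o2,f3,a3)→signed(a3,f3) ✓  (o3,f1,a1)→signed(a1,f1) ✓  (o3,f2,a1)→signed(a1,f2) ✓  (o3,f3,a3)→signed(a3,f3) ✓
Counterexample: (o1,f2,a2) — signed(a2,f2) does not hold.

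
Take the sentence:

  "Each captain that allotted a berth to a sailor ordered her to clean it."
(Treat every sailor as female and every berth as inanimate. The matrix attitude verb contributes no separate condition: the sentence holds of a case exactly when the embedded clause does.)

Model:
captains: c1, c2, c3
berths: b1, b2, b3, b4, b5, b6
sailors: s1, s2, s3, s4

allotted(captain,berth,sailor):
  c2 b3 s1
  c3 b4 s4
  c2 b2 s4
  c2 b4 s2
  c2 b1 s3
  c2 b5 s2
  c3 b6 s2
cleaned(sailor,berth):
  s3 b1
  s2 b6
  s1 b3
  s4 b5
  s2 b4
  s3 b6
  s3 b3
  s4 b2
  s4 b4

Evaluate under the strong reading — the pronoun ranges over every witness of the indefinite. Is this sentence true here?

"her" takes "a sailor" as antecedent and "it" takes "a berth"; both are donkey pronouns co-varying with the restrictor.
Strong reading: for every (c,b,s) with allotted(c,b,s), cleaned(s,b).
Restrictor triples: (c2,b1,s3)→cleaned(s3,b1) ✓  (c2,b2,s4)→cleaned(s4,b2) ✓  (c2,b3,s1)→cleaned(s1,b3) ✓  (c2,b4,s2)→cleaned(s2,b4) ✓  (c2,b5,s2)→cleaned(s2,b5) ✗  (c3,b4,s4)→cleaned(s4,b4) ✓  (c3,b6,s2)→cleaned(s2,b6) ✓
Counterexample: (c2,b5,s2) — cleaned(s2,b5) does not hold.

False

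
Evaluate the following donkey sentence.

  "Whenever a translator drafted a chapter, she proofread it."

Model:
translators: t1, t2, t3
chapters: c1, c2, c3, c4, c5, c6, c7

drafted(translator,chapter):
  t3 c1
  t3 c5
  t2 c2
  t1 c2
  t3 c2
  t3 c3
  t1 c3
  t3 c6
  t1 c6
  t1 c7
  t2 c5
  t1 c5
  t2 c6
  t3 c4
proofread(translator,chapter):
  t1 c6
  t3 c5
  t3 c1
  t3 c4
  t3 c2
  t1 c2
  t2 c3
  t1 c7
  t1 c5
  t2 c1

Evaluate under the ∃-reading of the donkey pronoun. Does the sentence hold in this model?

"it" takes "a chapter" as antecedent — a donkey pronoun bound across the clause boundary.
Weak reading: every translator t with some drafted-chapter has at least one drafted-chapter c such that proofread(t,c).
Per translator: t1:✓  t2:✗  t3:✓
t2 has no witness among its drafted-chapters.

False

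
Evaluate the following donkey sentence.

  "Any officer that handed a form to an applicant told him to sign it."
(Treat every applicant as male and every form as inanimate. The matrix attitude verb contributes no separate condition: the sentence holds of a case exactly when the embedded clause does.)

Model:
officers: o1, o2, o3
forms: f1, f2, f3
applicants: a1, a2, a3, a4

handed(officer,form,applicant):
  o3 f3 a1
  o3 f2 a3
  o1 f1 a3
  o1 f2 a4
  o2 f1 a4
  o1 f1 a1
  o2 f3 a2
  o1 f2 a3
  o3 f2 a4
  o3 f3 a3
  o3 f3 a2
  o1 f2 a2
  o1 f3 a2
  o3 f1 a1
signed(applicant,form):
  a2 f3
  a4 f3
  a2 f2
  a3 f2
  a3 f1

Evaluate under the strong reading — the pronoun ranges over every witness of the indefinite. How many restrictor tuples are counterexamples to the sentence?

"him" takes "an applicant" as antecedent and "it" takes "a form"; both are donkey pronouns co-varying with the restrictor.
Strong reading: for every (o,f,a) with handed(o,f,a), signed(a,f).
Restrictor triples: (o1,f1,a1)→signed(a1,f1) ✗  (o1,f1,a3)→signed(a3,f1) ✓  (o1,f2,a2)→signed(a2,f2) ✓  (o1,f2,a3)→signed(a3,f2) ✓  (o1,f2,a4)→signed(a4,f2) ✗  (o1,f3,a2)→signed(a2,f3) ✓  (o2,f1,a4)→signed(a4,f1) ✗  (o2,f3,a2)→signed(a2,f3) ✓  (o3,f1,a1)→signed(a1,f1) ✗  (o3,f2,a3)→signed(a3,f2) ✓  (o3,f2,a4)→signed(a4,f2) ✗  (o3,f3,a1)→signed(a1,f3) ✗  (o3,f3,a2)→signed(a2,f3) ✓  (o3,f3,a3)→signed(a3,f3) ✗
Counterexamples (restrictor triples failing the scope): 7.

7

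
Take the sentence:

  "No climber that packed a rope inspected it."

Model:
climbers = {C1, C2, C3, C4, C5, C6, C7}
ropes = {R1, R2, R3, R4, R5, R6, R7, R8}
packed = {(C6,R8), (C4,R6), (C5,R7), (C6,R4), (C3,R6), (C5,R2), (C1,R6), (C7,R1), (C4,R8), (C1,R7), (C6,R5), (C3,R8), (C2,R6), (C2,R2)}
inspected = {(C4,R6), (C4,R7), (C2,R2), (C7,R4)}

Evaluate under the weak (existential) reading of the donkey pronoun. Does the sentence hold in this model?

False

"it" takes "a rope" as antecedent — a donkey pronoun bound across the clause boundary.
Truth condition: for no (c,r) with packed(c,r) does inspected(c,r) hold.
Restrictor pairs — does the scope hold? (C1,R6):fails  (C1,R7):fails  (C2,R2):holds  (C2,R6):fails  (C3,R6):fails  (C3,R8):fails  (C4,R6):holds  (C4,R8):fails  (C5,R2):fails  (C5,R7):fails  (C6,R4):fails  (C6,R5):fails  (C6,R8):fails  (C7,R1):fails
Scope holds for 2 pair(s), so the sentence is false.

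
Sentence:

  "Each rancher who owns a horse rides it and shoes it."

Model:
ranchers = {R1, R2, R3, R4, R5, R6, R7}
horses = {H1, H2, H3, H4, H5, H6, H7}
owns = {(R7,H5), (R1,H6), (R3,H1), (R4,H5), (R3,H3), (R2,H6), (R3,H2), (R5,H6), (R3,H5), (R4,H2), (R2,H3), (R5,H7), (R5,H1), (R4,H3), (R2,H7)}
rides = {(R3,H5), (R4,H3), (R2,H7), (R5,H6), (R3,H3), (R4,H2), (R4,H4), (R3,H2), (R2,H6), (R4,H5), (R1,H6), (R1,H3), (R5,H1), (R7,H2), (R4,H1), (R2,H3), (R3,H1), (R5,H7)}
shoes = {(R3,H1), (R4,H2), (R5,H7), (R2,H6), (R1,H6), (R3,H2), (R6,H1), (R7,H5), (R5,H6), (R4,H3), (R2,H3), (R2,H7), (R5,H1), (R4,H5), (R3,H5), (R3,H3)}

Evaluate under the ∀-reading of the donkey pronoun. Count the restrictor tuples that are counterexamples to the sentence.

1

"it" takes "a horse" as antecedent — a donkey pronoun bound across the clause boundary.
Strong reading: for every (r,h) with owns(r,h), rides(r,h) ∧ shoes(r,h).
Restrictor pairs: (R1,H6) ✓  (R2,H3) ✓  (R2,H6) ✓  (R2,H7) ✓  (R3,H1) ✓  (R3,H2) ✓  (R3,H3) ✓  (R3,H5) ✓  (R4,H2) ✓  (R4,H3) ✓  (R4,H5) ✓  (R5,H1) ✓  (R5,H6) ✓  (R5,H7) ✓  (R7,H5) ✗
Counterexamples (restrictor pairs failing the scope): 1.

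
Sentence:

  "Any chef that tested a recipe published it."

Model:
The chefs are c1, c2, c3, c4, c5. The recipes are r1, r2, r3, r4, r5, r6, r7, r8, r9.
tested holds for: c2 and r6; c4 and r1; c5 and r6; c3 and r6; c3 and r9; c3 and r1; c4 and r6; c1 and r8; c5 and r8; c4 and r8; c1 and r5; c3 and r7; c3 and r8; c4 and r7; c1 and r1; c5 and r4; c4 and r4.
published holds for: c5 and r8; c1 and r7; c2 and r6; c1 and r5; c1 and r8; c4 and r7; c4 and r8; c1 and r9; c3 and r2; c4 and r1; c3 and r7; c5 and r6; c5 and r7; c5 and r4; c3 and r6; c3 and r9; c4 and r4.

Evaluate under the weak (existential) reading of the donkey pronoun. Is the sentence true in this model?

True

"it" takes "a recipe" as antecedent — a donkey pronoun bound across the clause boundary.
Weak reading: every chef c with some tested-recipe has at least one tested-recipe r such that published(c,r).
Per chef: c1:✓  c2:✓  c3:✓  c4:✓  c5:✓
Every chef in the restrictor has a witness.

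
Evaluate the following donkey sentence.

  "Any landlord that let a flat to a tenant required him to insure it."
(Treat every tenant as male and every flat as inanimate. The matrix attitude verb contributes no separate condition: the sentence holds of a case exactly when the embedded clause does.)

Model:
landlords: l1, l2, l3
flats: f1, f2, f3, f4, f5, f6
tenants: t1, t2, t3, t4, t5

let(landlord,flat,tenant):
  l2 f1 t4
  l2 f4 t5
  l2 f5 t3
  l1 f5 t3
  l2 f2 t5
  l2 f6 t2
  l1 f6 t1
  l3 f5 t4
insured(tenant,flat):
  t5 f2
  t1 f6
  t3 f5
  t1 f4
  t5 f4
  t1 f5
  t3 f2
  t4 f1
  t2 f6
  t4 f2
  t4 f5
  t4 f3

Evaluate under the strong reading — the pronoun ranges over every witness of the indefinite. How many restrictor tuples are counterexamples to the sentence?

"him" takes "a tenant" as antecedent and "it" takes "a flat"; both are donkey pronouns co-varying with the restrictor.
Strong reading: for every (l,f,t) with let(l,f,t), insured(t,f).
Restrictor triples: (l1,f5,t3)→insured(t3,f5) ✓  (l1,f6,t1)→insured(t1,f6) ✓  (l2,f1,t4)→insured(t4,f1) ✓  (l2,f2,t5)→insured(t5,f2) ✓  (l2,f4,t5)→insured(t5,f4) ✓  (l2,f5,t3)→insured(t3,f5) ✓  (l2,f6,t2)→insured(t2,f6) ✓  (l3,f5,t4)→insured(t4,f5) ✓
Counterexamples (restrictor triples failing the scope): 0.

0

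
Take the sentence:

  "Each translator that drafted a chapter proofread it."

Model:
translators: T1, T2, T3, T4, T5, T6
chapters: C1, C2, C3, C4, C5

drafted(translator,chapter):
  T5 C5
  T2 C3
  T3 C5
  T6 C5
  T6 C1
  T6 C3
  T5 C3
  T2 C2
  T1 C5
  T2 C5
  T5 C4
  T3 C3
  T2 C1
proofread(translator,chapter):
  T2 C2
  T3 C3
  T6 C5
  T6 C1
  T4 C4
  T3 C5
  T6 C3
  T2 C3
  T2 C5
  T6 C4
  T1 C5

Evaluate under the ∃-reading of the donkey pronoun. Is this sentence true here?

False

"it" takes "a chapter" as antecedent — a donkey pronoun bound across the clause boundary.
Weak reading: every translator t with some drafted-chapter has at least one drafted-chapter c such that proofread(t,c).
Per translator: T1:✓  T2:✓  T3:✓  T5:✗  T6:✓
T5 has no witness among its drafted-chapters.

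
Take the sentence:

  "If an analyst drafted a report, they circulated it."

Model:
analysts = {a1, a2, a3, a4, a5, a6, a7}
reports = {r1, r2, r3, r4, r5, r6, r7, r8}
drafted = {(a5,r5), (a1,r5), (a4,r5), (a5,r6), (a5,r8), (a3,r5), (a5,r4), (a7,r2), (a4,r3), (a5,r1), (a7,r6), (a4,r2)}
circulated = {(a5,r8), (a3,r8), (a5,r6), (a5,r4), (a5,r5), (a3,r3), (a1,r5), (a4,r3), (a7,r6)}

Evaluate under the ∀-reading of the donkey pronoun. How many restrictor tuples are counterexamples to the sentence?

"it" takes "a report" as antecedent — a donkey pronoun bound across the clause boundary.
Strong reading: for every (a,r) with drafted(a,r), circulated(a,r).
Restrictor pairs: (a1,r5) ✓  (a3,r5) ✗  (a4,r2) ✗  (a4,r3) ✓  (a4,r5) ✗  (a5,r1) ✗  (a5,r4) ✓  (a5,r5) ✓  (a5,r6) ✓  (a5,r8) ✓  (a7,r2) ✗  (a7,r6) ✓
Counterexamples (restrictor pairs failing the scope): 5.

5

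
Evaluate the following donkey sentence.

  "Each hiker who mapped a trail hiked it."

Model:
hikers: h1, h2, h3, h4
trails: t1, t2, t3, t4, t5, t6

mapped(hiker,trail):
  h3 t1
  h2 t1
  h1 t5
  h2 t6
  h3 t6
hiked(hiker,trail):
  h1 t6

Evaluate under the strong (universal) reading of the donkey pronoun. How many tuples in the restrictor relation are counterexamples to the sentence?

"it" takes "a trail" as antecedent — a donkey pronoun bound across the clause boundary.
Strong reading: for every (h,t) with mapped(h,t), hiked(h,t).
Restrictor pairs: (h1,t5) ✗  (h2,t1) ✗  (h2,t6) ✗  (h3,t1) ✗  (h3,t6) ✗
Counterexamples (restrictor pairs failing the scope): 5.

5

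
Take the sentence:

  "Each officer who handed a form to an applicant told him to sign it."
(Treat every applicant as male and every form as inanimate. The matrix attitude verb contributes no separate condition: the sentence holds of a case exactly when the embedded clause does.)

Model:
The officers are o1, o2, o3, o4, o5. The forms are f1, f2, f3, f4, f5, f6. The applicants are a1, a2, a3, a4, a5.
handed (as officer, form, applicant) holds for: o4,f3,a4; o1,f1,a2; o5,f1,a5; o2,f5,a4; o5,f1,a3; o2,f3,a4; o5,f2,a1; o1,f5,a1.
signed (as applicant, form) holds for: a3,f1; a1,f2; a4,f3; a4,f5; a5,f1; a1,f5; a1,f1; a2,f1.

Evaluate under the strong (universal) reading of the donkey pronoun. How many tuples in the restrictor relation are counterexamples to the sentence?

"him" takes "an applicant" as antecedent and "it" takes "a form"; both are donkey pronouns co-varying with the restrictor.
Strong reading: for every (o,f,a) with handed(o,f,a), signed(a,f).
Restrictor triples: (o1,f1,a2)→signed(a2,f1) ✓  (o1,f5,a1)→signed(a1,f5) ✓  (o2,f3,a4)→signed(a4,f3) ✓  (o2,f5,a4)→signed(a4,f5) ✓  (o4,f3,a4)→signed(a4,f3) ✓  (o5,f1,a3)→signed(a3,f1) ✓  (o5,f1,a5)→signed(a5,f1) ✓  (o5,f2,a1)→signed(a1,f2) ✓
Counterexamples (restrictor triples failing the scope): 0.

0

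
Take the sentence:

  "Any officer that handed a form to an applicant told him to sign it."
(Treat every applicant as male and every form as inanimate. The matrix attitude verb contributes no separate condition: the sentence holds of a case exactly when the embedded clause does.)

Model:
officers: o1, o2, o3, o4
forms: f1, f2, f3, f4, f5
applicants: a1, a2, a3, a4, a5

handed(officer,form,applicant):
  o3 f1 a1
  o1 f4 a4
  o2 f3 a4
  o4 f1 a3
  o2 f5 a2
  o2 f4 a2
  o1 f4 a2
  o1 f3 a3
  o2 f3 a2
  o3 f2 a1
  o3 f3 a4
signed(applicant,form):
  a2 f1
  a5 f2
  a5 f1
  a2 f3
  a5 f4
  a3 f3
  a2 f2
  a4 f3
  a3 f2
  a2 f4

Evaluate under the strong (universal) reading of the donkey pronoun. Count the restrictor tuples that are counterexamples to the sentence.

"him" takes "an applicant" as antecedent and "it" takes "a form"; both are donkey pronouns co-varying with the restrictor.
Strong reading: for every (o,f,a) with handed(o,f,a), signed(a,f).
Restrictor triples: (o1,f3,a3)→signed(a3,f3) ✓  (o1,f4,a2)→signed(a2,f4) ✓  (o1,f4,a4)→signed(a4,f4) ✗  (o2,f3,a2)→signed(a2,f3) ✓  (o2,f3,a4)→signed(a4,f3) ✓  (o2,f4,a2)→signed(a2,f4) ✓  (o2,f5,a2)→signed(a2,f5) ✗  (o3,f1,a1)→signed(a1,f1) ✗  (o3,f2,a1)→signed(a1,f2) ✗  (o3,f3,a4)→signed(a4,f3) ✓  (o4,f1,a3)→signed(a3,f1) ✗
Counterexamples (restrictor triples failing the scope): 5.

5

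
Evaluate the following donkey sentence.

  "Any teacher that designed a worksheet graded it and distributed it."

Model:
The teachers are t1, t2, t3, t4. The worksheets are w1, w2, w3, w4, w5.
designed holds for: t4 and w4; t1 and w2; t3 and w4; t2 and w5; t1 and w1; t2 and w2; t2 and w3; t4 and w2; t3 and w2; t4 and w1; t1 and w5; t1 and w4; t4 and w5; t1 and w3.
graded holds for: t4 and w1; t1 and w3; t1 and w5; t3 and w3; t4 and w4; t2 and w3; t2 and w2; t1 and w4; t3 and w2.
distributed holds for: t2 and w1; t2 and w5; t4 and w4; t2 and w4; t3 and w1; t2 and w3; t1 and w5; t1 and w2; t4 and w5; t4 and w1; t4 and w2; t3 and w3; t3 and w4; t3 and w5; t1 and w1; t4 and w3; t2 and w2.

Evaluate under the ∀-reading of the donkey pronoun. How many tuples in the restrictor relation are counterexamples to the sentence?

"it" takes "a worksheet" as antecedent — a donkey pronoun bound across the clause boundary.
Strong reading: for every (t,w) with designed(t,w), graded(t,w) ∧ distributed(t,w).
Restrictor pairs: (t1,w1) ✗  (t1,w2) ✗  (t1,w3) ✗  (t1,w4) ✗  (t1,w5) ✓  (t2,w2) ✓  (t2,w3) ✓  (t2,w5) ✗  (t3,w2) ✗  (t3,w4) ✗  (t4,w1) ✓  (t4,w2) ✗  (t4,w4) ✓  (t4,w5) ✗
Counterexamples (restrictor pairs failing the scope): 9.

9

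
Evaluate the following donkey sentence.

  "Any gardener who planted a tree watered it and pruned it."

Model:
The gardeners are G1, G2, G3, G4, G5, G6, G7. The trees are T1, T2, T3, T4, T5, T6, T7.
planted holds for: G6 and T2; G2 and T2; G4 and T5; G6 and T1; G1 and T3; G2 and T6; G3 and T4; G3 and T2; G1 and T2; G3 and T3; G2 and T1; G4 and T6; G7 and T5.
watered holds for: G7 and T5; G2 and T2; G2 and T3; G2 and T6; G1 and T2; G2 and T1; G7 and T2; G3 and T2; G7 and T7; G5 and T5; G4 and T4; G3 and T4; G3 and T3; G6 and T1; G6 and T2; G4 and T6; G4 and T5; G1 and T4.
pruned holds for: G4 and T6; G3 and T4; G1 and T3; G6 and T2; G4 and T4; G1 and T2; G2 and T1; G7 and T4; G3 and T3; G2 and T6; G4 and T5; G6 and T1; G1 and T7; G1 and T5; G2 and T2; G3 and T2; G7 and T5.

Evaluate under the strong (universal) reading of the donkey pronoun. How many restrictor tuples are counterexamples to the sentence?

"it" takes "a tree" as antecedent — a donkey pronoun bound across the clause boundary.
Strong reading: for every (g,t) with planted(g,t), watered(g,t) ∧ pruned(g,t).
Restrictor pairs: (G1,T2) ✓  (G1,T3) ✗  (G2,T1) ✓  (G2,T2) ✓  (G2,T6) ✓  (G3,T2) ✓  (G3,T3) ✓  (G3,T4) ✓  (G4,T5) ✓  (G4,T6) ✓  (G6,T1) ✓  (G6,T2) ✓  (G7,T5) ✓
Counterexamples (restrictor pairs failing the scope): 1.

1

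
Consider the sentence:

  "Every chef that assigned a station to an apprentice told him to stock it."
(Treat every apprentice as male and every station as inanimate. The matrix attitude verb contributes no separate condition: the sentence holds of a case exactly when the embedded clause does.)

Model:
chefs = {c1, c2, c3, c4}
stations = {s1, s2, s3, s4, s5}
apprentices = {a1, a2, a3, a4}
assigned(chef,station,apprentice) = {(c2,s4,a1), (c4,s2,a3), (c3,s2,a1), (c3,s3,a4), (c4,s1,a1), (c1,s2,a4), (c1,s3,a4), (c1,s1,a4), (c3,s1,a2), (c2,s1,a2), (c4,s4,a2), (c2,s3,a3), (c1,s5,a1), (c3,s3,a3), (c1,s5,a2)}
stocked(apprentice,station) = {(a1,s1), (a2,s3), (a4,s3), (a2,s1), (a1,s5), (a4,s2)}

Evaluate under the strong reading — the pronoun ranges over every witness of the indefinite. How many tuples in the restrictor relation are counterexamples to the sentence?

"him" takes "an apprentice" as antecedent and "it" takes "a station"; both are donkey pronouns co-varying with the restrictor.
Strong reading: for every (c,s,a) with assigned(c,s,a), stocked(a,s).
Restrictor triples: (c1,s1,a4)→stocked(a4,s1) ✗  (c1,s2,a4)→stocked(a4,s2) ✓  (c1,s3,a4)→stocked(a4,s3) ✓  (c1,s5,a1)→stocked(a1,s5) ✓  (c1,s5,a2)→stocked(a2,s5) ✗  (c2,s1,a2)→stocked(a2,s1) ✓  (c2,s3,a3)→stocked(a3,s3) ✗  (c2,s4,a1)→stocked(a1,s4) ✗  (c3,s1,a2)→stocked(a2,s1) ✓  (c3,s2,a1)→stocked(a1,s2) ✗  (c3,s3,a3)→stocked(a3,s3) ✗  (c3,s3,a4)→stocked(a4,s3) ✓  (c4,s1,a1)→stocked(a1,s1) ✓  (c4,s2,a3)→stocked(a3,s2) ✗  (c4,s4,a2)→stocked(a2,s4) ✗
Counterexamples (restrictor triples failing the scope): 8.

8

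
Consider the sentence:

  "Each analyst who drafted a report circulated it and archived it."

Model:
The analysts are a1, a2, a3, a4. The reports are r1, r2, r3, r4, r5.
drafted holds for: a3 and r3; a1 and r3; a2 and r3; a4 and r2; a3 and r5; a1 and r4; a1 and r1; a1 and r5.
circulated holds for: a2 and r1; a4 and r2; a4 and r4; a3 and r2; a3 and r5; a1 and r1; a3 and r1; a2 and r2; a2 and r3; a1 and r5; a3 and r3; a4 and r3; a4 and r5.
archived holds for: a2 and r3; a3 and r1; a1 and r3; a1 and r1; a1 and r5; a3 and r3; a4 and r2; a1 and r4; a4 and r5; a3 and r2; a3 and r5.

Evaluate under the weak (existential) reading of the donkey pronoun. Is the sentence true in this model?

True

"it" takes "a report" as antecedent — a donkey pronoun bound across the clause boundary.
Weak reading: every analyst a with some drafted-report has at least one drafted-report r such that circulated(a,r) ∧ archived(a,r).
Per analyst: a1:✓  a2:✓  a3:✓  a4:✓
Every analyst in the restrictor has a witness.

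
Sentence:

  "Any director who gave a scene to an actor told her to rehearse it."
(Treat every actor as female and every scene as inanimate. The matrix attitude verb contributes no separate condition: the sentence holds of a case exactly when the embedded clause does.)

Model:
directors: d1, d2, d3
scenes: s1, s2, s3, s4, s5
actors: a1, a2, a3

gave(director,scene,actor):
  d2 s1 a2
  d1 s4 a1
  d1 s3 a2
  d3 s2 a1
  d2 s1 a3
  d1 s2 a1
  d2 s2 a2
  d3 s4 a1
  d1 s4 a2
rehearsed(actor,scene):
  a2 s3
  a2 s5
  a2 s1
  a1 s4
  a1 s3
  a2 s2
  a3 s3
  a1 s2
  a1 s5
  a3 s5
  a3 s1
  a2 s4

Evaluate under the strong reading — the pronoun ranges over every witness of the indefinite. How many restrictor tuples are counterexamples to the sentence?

0

"her" takes "an actor" as antecedent and "it" takes "a scene"; both are donkey pronouns co-varying with the restrictor.
Strong reading: for every (d,s,a) with gave(d,s,a), rehearsed(a,s).
Restrictor triples: (d1,s2,a1)→rehearsed(a1,s2) ✓  (d1,s3,a2)→rehearsed(a2,s3) ✓  (d1,s4,a1)→rehearsed(a1,s4) ✓  (d1,s4,a2)→rehearsed(a2,s4) ✓  (d2,s1,a2)→rehearsed(a2,s1) ✓  (d2,s1,a3)→rehearsed(a3,s1) ✓  (d2,s2,a2)→rehearsed(a2,s2) ✓  (d3,s2,a1)→rehearsed(a1,s2) ✓  (d3,s4,a1)→rehearsed(a1,s4) ✓
Counterexamples (restrictor triples failing the scope): 0.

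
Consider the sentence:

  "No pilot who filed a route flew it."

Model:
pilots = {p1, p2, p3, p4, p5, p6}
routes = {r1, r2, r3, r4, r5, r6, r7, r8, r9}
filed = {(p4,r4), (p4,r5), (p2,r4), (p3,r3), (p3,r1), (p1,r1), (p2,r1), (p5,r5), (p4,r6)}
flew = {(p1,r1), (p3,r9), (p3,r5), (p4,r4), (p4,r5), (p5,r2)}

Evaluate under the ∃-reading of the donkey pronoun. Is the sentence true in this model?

"it" takes "a route" as antecedent — a donkey pronoun bound across the clause boundary.
Truth condition: for no (p,r) with filed(p,r) does flew(p,r) hold.
Restrictor pairs — does the scope hold? (p1,r1):holds  (p2,r1):fails  (p2,r4):fails  (p3,r1):fails  (p3,r3):fails  (p4,r4):holds  (p4,r5):holds  (p4,r6):fails  (p5,r5):fails
Scope holds for 3 pair(s), so the sentence is false.

False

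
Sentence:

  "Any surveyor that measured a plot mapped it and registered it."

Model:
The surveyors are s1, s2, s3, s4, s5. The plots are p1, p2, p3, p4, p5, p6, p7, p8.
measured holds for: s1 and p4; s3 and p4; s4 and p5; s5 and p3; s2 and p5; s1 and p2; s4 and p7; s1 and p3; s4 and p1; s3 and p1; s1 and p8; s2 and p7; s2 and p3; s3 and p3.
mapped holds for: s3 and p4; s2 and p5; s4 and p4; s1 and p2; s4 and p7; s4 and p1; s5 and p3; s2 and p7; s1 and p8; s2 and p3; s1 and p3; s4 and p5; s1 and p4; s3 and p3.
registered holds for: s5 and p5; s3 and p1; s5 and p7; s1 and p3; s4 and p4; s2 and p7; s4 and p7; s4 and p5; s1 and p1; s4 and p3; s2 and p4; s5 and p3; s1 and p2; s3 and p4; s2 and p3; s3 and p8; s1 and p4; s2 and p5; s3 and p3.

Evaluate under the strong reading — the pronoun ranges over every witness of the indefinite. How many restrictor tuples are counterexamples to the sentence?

"it" takes "a plot" as antecedent — a donkey pronoun bound across the clause boundary.
Strong reading: for every (s,p) with measured(s,p), mapped(s,p) ∧ registered(s,p).
Restrictor pairs: (s1,p2) ✓  (s1,p3) ✓  (s1,p4) ✓  (s1,p8) ✗  (s2,p3) ✓  (s2,p5) ✓  (s2,p7) ✓  (s3,p1) ✗  (s3,p3) ✓  (s3,p4) ✓  (s4,p1) ✗  (s4,p5) ✓  (s4,p7) ✓  (s5,p3) ✓
Counterexamples (restrictor pairs failing the scope): 3.

3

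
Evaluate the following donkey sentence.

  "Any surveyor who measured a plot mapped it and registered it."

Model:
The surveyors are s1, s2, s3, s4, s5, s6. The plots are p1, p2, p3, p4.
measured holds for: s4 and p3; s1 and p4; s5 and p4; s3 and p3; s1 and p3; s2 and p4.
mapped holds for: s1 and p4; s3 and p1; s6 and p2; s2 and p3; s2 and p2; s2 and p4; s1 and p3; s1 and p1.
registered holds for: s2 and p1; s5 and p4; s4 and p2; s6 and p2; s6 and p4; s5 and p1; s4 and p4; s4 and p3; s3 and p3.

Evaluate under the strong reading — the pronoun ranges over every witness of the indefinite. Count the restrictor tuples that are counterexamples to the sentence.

"it" takes "a plot" as antecedent — a donkey pronoun bound across the clause boundary.
Strong reading: for every (s,p) with measured(s,p), mapped(s,p) ∧ registered(s,p).
Restrictor pairs: (s1,p3) ✗  (s1,p4) ✗  (s2,p4) ✗  (s3,p3) ✗  (s4,p3) ✗  (s5,p4) ✗
Counterexamples (restrictor pairs failing the scope): 6.

6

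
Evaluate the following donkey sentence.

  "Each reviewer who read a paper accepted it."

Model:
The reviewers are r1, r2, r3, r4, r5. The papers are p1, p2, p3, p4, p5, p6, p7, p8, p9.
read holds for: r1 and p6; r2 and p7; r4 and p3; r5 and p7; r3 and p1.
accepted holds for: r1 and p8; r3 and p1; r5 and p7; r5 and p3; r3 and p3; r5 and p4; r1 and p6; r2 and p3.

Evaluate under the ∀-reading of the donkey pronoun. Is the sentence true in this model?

False

"it" takes "a paper" as antecedent — a donkey pronoun bound across the clause boundary.
Strong reading: for every (r,p) with read(r,p), accepted(r,p).
Restrictor pairs: (r1,p6) ✓  (r2,p7) ✗  (r3,p1) ✓  (r4,p3) ✗  (r5,p7) ✓
Counterexample: (r2,p7) is in read but fails the scope.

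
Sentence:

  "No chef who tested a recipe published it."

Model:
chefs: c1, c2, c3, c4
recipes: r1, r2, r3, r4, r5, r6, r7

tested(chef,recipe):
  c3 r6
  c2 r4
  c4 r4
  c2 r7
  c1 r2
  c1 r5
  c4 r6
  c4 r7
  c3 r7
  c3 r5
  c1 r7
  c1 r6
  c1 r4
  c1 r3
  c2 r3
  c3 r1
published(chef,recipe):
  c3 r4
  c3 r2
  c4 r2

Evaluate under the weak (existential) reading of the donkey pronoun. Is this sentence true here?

True

"it" takes "a recipe" as antecedent — a donkey pronoun bound across the clause boundary.
Truth condition: for no (c,r) with tested(c,r) does published(c,r) hold.
Restrictor pairs — does the scope hold? (c1,r2):fails  (c1,r3):fails  (c1,r4):fails  (c1,r5):fails  (c1,r6):fails  (c1,r7):fails  (c2,r3):fails  (c2,r4):fails  (c2,r7):fails  (c3,r1):fails  (c3,r5):fails  (c3,r6):fails  (c3,r7):fails  (c4,r4):fails  (c4,r6):fails  (c4,r7):fails
Scope holds for no restrictor pair, so the sentence is true.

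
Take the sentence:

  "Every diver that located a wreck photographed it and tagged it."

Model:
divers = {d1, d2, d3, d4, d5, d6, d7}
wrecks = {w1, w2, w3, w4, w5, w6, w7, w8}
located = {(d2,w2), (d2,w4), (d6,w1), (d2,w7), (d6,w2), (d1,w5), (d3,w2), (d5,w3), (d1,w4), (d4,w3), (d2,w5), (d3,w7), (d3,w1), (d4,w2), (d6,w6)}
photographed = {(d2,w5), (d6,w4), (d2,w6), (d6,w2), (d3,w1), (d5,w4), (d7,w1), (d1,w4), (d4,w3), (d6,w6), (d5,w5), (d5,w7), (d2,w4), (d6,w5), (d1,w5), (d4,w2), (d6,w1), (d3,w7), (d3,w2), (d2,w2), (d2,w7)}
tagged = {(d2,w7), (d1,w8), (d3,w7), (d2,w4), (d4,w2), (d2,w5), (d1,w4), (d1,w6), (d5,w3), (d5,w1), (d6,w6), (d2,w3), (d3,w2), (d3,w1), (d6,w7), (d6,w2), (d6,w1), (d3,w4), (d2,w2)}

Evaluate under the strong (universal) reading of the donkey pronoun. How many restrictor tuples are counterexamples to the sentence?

3

"it" takes "a wreck" as antecedent — a donkey pronoun bound across the clause boundary.
Strong reading: for every (d,w) with located(d,w), photographed(d,w) ∧ tagged(d,w).
Restrictor pairs: (d1,w4) ✓  (d1,w5) ✗  (d2,w2) ✓  (d2,w4) ✓  (d2,w5) ✓  (d2,w7) ✓  (d3,w1) ✓  (d3,w2) ✓  (d3,w7) ✓  (d4,w2) ✓  (d4,w3) ✗  (d5,w3) ✗  (d6,w1) ✓  (d6,w2) ✓  (d6,w6) ✓
Counterexamples (restrictor pairs failing the scope): 3.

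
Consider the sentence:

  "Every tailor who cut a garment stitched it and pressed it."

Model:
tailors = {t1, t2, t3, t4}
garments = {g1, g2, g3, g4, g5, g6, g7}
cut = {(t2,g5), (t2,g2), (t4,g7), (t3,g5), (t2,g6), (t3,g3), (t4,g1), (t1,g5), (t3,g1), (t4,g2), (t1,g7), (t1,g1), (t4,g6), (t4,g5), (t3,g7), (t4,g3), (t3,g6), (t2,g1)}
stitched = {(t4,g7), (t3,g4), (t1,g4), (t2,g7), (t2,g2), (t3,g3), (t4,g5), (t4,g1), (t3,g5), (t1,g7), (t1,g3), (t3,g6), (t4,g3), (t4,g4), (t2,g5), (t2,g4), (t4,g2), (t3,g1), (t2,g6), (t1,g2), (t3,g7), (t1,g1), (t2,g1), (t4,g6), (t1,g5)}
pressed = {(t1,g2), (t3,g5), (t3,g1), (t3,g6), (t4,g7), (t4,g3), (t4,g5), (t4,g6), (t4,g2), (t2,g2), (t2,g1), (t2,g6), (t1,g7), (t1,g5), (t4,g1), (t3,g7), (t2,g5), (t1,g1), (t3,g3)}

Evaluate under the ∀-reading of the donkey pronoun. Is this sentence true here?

True

"it" takes "a garment" as antecedent — a donkey pronoun bound across the clause boundary.
Strong reading: for every (t,g) with cut(t,g), stitched(t,g) ∧ pressed(t,g).
Restrictor pairs: (t1,g1) ✓  (t1,g5) ✓  (t1,g7) ✓  (t2,g1) ✓  (t2,g2) ✓  (t2,g5) ✓  (t2,g6) ✓  (t3,g1) ✓  (t3,g3) ✓  (t3,g5) ✓  (t3,g6) ✓  (t3,g7) ✓  (t4,g1) ✓  (t4,g2) ✓  (t4,g3) ✓  (t4,g5) ✓  (t4,g6) ✓  (t4,g7) ✓
Every restrictor pair satisfies the scope.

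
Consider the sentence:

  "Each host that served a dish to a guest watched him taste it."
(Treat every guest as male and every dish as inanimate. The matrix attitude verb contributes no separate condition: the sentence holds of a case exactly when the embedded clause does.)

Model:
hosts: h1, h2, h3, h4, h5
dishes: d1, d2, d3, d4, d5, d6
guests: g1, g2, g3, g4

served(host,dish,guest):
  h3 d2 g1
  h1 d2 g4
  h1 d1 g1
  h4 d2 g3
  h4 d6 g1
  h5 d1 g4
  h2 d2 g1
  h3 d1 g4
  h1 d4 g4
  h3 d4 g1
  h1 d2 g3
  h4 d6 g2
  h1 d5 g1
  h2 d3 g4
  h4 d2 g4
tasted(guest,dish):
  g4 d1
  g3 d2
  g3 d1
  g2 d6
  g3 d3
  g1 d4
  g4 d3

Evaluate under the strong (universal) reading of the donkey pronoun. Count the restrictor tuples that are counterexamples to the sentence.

"him" takes "a guest" as antecedent and "it" takes "a dish"; both are donkey pronouns co-varying with the restrictor.
Strong reading: for every (h,d,g) with served(h,d,g), tasted(g,d).
Restrictor triples: (h1,d1,g1)→tasted(g1,d1) ✗  (h1,d2,g3)→tasted(g3,d2) ✓  (h1,d2,g4)→tasted(g4,d2) ✗  (h1,d4,g4)→tasted(g4,d4) ✗  (h1,d5,g1)→tasted(g1,d5) ✗  (h2,d2,g1)→tasted(g1,d2) ✗  (h2,d3,g4)→tasted(g4,d3) ✓  (h3,d1,g4)→tasted(g4,d1) ✓  (h3,d2,g1)→tasted(g1,d2) ✗  (h3,d4,g1)→tasted(g1,d4) ✓  (h4,d2,g3)→tasted(g3,d2) ✓  (h4,d2,g4)→tasted(g4,d2) ✗  (h4,d6,g1)→tasted(g1,d6) ✗  (h4,d6,g2)→tasted(g2,d6) ✓  (h5,d1,g4)→tasted(g4,d1) ✓
Counterexamples (restrictor triples failing the scope): 8.

8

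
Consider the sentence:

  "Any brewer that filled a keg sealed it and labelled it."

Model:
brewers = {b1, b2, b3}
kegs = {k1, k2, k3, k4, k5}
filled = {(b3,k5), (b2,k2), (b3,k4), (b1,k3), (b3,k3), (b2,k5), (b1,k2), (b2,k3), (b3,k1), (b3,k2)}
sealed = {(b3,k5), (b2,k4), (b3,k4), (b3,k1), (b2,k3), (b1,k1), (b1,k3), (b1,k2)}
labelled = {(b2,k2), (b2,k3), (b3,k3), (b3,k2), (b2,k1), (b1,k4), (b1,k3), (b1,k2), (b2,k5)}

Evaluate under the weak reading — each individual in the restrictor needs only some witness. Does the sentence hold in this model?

"it" takes "a keg" as antecedent — a donkey pronoun bound across the clause boundary.
Weak reading: every brewer b with some filled-keg has at least one filled-keg k such that sealed(b,k) ∧ labelled(b,k).
Per brewer: b1:✓  b2:✓  b3:✗
b3 has no witness among its filled-kegs.

False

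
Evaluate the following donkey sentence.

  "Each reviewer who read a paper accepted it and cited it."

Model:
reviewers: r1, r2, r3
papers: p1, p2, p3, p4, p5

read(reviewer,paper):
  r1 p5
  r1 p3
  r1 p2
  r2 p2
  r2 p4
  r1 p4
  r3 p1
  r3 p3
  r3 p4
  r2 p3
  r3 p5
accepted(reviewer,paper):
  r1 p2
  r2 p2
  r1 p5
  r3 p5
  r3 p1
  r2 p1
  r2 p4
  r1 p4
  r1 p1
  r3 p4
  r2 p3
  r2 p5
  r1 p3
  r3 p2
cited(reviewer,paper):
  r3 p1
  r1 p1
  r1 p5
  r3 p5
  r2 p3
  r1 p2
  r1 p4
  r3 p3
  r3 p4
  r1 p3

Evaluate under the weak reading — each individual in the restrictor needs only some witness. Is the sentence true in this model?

"it" takes "a paper" as antecedent — a donkey pronoun bound across the clause boundary.
Weak reading: every reviewer r with some read-paper has at least one read-paper p such that accepted(r,p) ∧ cited(r,p).
Per reviewer: r1:✓  r2:✓  r3:✓
Every reviewer in the restrictor has a witness.

True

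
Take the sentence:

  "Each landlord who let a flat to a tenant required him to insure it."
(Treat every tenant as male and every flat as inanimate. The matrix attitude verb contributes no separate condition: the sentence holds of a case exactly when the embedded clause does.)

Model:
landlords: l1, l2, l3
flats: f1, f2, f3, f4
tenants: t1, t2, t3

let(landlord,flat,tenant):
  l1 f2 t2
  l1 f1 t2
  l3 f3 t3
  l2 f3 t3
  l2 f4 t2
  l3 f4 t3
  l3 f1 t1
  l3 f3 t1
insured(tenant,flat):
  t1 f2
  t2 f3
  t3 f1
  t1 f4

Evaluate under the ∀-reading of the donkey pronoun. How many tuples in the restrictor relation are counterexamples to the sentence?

8

"him" takes "a tenant" as antecedent and "it" takes "a flat"; both are donkey pronouns co-varying with the restrictor.
Strong reading: for every (l,f,t) with let(l,f,t), insured(t,f).
Restrictor triples: (l1,f1,t2)→insured(t2,f1) ✗  (l1,f2,t2)→insured(t2,f2) ✗  (l2,f3,t3)→insured(t3,f3) ✗  (l2,f4,t2)→insured(t2,f4) ✗  (l3,f1,t1)→insured(t1,f1) ✗  (l3,f3,t1)→insured(t1,f3) ✗  (l3,f3,t3)→insured(t3,f3) ✗  (l3,f4,t3)→insured(t3,f4) ✗
Counterexamples (restrictor triples failing the scope): 8.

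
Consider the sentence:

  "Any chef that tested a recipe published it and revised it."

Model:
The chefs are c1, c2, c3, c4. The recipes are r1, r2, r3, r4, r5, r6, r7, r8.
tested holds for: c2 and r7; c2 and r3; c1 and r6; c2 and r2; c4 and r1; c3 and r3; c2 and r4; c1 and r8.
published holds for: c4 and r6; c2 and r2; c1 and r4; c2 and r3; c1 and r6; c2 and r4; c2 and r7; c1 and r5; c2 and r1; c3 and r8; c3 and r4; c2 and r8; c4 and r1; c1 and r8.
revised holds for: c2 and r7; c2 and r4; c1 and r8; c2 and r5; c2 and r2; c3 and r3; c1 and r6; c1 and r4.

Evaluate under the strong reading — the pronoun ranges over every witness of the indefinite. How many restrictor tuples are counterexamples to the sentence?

3

"it" takes "a recipe" as antecedent — a donkey pronoun bound across the clause boundary.
Strong reading: for every (c,r) with tested(c,r), published(c,r) ∧ revised(c,r).
Restrictor pairs: (c1,r6) ✓  (c1,r8) ✓  (c2,r2) ✓  (c2,r3) ✗  (c2,r4) ✓  (c2,r7) ✓  (c3,r3) ✗  (c4,r1) ✗
Counterexamples (restrictor pairs failing the scope): 3.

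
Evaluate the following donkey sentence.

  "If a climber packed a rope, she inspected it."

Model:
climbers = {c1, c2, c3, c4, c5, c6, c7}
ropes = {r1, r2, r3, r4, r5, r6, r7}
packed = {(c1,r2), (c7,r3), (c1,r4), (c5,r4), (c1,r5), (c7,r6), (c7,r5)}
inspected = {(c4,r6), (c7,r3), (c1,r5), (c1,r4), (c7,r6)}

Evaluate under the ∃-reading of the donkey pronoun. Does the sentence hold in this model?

"it" takes "a rope" as antecedent — a donkey pronoun bound across the clause boundary.
Weak reading: every climber c with some packed-rope has at least one packed-rope r such that inspected(c,r).
Per climber: c1:✓  c5:✗  c7:✓
c5 has no witness among its packed-ropes.

False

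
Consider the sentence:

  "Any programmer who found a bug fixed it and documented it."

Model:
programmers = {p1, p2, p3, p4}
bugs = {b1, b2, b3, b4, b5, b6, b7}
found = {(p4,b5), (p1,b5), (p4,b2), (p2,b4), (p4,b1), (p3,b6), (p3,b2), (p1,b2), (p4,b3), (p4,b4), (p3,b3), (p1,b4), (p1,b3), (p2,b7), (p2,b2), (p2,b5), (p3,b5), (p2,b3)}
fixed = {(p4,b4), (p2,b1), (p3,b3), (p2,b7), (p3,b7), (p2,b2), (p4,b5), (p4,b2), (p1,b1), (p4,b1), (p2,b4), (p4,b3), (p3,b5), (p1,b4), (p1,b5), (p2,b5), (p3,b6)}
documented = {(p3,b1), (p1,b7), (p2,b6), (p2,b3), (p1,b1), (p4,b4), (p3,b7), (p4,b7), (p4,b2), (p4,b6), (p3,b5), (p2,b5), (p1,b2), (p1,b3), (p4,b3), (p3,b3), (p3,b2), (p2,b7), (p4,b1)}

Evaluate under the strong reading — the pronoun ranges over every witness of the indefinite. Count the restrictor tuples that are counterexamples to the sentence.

10

"it" takes "a bug" as antecedent — a donkey pronoun bound across the clause boundary.
Strong reading: for every (p,b) with found(p,b), fixed(p,b) ∧ documented(p,b).
Restrictor pairs: (p1,b2) ✗  (p1,b3) ✗  (p1,b4) ✗  (p1,b5) ✗  (p2,b2) ✗  (p2,b3) ✗  (p2,b4) ✗  (p2,b5) ✓  (p2,b7) ✓  (p3,b2) ✗  (p3,b3) ✓  (p3,b5) ✓  (p3,b6) ✗  (p4,b1) ✓  (p4,b2) ✓  (p4,b3) ✓  (p4,b4) ✓  (p4,b5) ✗
Counterexamples (restrictor pairs failing the scope): 10.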